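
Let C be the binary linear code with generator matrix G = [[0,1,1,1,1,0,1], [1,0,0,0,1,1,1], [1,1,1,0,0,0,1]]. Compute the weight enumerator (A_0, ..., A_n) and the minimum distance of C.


Weight distribution: A_0 = 1, A_3 = 2, A_4 = 3, A_5 = 2. Minimum distance d = 3.

Enumerate all 2^3 = 8 messages m ∈ F_2^3.
For each, compute codeword c = mG in F_2^7, then tally its weight.
  m = 000 → c = 0000000, weight = 0.
  m = 100 → c = 0111101, weight = 5.
  m = 010 → c = 1000111, weight = 4.
  m = 110 → c = 1111010, weight = 5.
  m = 001 → c = 1110001, weight = 4.
  m = 101 → c = 1001100, weight = 3.
  m = 011 → c = 0110110, weight = 4.
  m = 111 → c = 0001011, weight = 3.
Tally weights:
  weight 0: 1 codewords.
  weight 3: 2 codewords.
  weight 4: 3 codewords.
  weight 5: 2 codewords.
Minimum distance d = smallest w > 0 with A_w > 0 = 3.
Sanity: Σ A_w = 8 = 2^3 = 8 ✓.


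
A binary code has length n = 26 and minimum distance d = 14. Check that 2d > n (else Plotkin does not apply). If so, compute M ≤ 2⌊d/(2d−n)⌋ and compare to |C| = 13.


Plotkin bound M ≤ 14; given |C| = 13 ≤ bound (satisfied).

Check applicability: 2d = 28, n = 26.
2d − n = 2 > 0, so Plotkin applies.
Compute d/(2d−n) = 14/2 ≈ 7.0000.
⌊d/(2d−n)⌋ = 7.
Plotkin bound: M ≤ 2·7 = 14.
Given |C| = 13, check: satisfied.
This |C| is below the Plotkin bound.


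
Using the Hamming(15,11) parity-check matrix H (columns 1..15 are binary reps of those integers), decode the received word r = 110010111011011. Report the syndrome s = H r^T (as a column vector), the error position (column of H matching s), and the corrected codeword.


s = (0, 1, 1, 0)^T, error position = 6, corrected codeword c = 110011111011011

Compute s = H r^T mod 2 one row at a time:
  s_1 = 1 + 1 + 0 + 1 + 1 + 0 + 1 + 1 = 6 ≡ 0 (mod 2).
  s_2 = 0 + 1 + 0 + 1 + 1 + 0 + 1 + 1 = 5 ≡ 1 (mod 2).
  s_3 = 1 + 0 + 0 + 1 + 0 + 1 + 1 + 1 = 5 ≡ 1 (mod 2).
  s_4 = 1 + 0 + 1 + 1 + 1 + 1 + 0 + 1 = 6 ≡ 0 (mod 2).
s = (0, 1, 1, 0)^T — this equals column 6 of H (binary 0110), so error is at position 6.
Correct: flip bit 6 of r = 110010111011011 to get c = 110011111011011.


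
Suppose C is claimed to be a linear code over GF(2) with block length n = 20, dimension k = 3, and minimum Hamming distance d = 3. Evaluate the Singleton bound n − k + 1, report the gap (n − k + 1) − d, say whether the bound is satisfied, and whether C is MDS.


Singleton RHS = n − k + 1 = 18, slack = 15, bound satisfied, not MDS.

Singleton bound: d ≤ n − k + 1.
Here n = 20, k = 3, so n − k + 1 = 18.
Given d = 3, check d ≤ 18: YES.
Slack = (n − k + 1) − d = 15.
The code is NOT MDS (slack = 15 > 0).
Description: the claimed parameters are [20, 3, 3]_2; such a code would be non-MDS.


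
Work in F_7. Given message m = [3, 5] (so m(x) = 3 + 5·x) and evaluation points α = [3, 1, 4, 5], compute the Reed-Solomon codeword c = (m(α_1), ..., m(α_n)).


c = [4, 1, 2, 0]

Message polynomial: m(x) = 3 + 5·x (mod 7).
For each evaluation point α_i, compute m(α_i) mod 7:
  α_1 = 3: Horner steps 5 → 4, so m(3) = 4.
  α_2 = 1: Horner steps 5 → 1, so m(1) = 1.
  α_3 = 4: Horner steps 5 → 2, so m(4) = 2.
  α_4 = 5: Horner steps 5 → 0, so m(5) = 0.
Codeword c = [4, 1, 2, 0] ∈ F_7^4.


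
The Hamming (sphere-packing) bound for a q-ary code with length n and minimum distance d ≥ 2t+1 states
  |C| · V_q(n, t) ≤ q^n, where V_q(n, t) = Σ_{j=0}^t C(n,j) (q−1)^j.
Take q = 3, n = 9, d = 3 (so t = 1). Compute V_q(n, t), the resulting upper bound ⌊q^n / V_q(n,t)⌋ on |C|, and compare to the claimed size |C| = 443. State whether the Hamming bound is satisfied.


V_q(n, t) = 19, q^n = 19683, Hamming bound = 1035, |C| = 443 ≤ bound (satisfied).

Step 1: Compute V_q(n, t) = Σ_{j=0}^1 C(n, j) (q−1)^j.
  j = 0: C(9,0)·(2)^0 = 1·1 = 1.
  j = 1: C(9,1)·(2)^1 = 9·2 = 18.
  V_q(n, t) = 1 + 18 = 19.
Step 2: q^n = 3^9 = 19683.
Step 3: Hamming bound ⌊q^n / V_q(n,t)⌋ = ⌊19683/19⌋ = 1035.
Step 4: Compare |C| = 443 to 1035: satisfied.
The claimed |C| lies below the Hamming bound.


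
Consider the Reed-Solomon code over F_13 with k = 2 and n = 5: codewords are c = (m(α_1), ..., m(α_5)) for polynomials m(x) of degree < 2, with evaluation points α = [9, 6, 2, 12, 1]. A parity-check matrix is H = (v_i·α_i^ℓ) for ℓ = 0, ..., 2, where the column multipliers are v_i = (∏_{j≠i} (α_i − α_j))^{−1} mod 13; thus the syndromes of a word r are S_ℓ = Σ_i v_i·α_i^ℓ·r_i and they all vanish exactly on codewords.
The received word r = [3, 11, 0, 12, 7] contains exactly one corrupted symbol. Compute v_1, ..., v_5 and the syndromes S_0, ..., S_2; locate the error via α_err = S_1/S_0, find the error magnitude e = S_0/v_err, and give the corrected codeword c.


S = (1, 12, 1), error at position 4, error magnitude e = 4, c = [3, 11, 0, 8, 7].

Step 1: column multipliers v_i = (∏_{j≠i}(α_i − α_j))^{−1} mod 13.
  i = 1 (α = 9): (9−6)(9−2)(9−12)(9−1) = 3·7·(−3)·8 = −504 ≡ 3, so v_1 = 3^{−1} = 9 (mod 13).
  i = 2 (α = 6): (6−9)(6−2)(6−12)(6−1) = (−3)·4·(−6)·5 = 360 ≡ 9, so v_2 = 9^{−1} = 3 (mod 13).
  i = 3 (α = 2): (2−9)(2−6)(2−12)(2−1) = (−7)·(−4)·(−10)·1 = −280 ≡ 6, so v_3 = 6^{−1} = 11 (mod 13).
  i = 4 (α = 12): (12−9)(12−6)(12−2)(12−1) = 3·6·10·11 = 1980 ≡ 4, so v_4 = 4^{−1} = 10 (mod 13).
  i = 5 (α = 1): (1−9)(1−6)(1−2)(1−12) = (−8)·(−5)·(−1)·(−11) = 440 ≡ 11, so v_5 = 11^{−1} = 6 (mod 13).
  v = [9, 3, 11, 10, 6].
Step 2: syndromes of r = [3, 11, 0, 12, 7] (all sums mod 13).
  S_0 = Σ v_i r_i = 9·3 + 3·11 + 11·0 + 10·12 + 6·7 = 222 ≡ 1.
  S_1 = Σ v_i α_i r_i = 9·9·3 + 3·6·11 + 11·2·0 + 10·12·12 + 6·1·7 = 1923 ≡ 12.
  α_i^2 mod 13 = [3, 10, 4, 1, 1].
  S_2 = Σ v_i α_i^2 r_i = 9·3·3 + 3·10·11 + 11·4·0 + 10·1·12 + 6·1·7 = 573 ≡ 1.
  S = (1, 12, 1) ≠ 0, so r is not a codeword (an error is present).
Step 3: locate the error. For a single error e at position i, S_ℓ = v_i·e·α_i^ℓ, so α_err = S_1/S_0.
  S_0^{−1} = 1^{−1} = 1 (mod 13), so α_err = 12·1 = 12 ≡ 12 = α_4. Error position i = 4.
  Consistency check: S_2/S_1 = 1·12 = 12 ≡ 12 = α_err ✓ (single-error assumption holds).
Step 4: error magnitude e = S_0/v_4 = S_0·∏_{j≠4}(α_4 − α_j) = 1·4 = 4 ≡ 4 (mod 13).
Step 5: correct position 4: c_4 = r_4 − e = 12 − 4 ≡ 8 (mod 13). Hence c = [3, 11, 0, 8, 7].
  Check: interpolating c through the α_i gives m(x) = 1 + 6·x (degree < 2) with m(α_i) = c_i for every i, so c is indeed a codeword.


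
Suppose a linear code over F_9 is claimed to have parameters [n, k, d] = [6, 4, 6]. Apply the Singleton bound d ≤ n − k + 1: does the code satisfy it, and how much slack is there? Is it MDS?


Singleton RHS = n − k + 1 = 3, slack = -3, bound violated (no such code; not MDS).

Singleton bound: d ≤ n − k + 1.
Here n = 6, k = 4, so n − k + 1 = 3.
Given d = 6, check d ≤ 3: NO.
Slack = (n − k + 1) − d = -3.
The slack is negative: d = 6 exceeds n − k + 1 = 3 by 3, so the Singleton bound is violated and no linear [6, 4, 6]_9 code can exist. In particular it is not MDS (MDS requires d = n − k + 1 exactly).
Description: the claimed parameters are [6, 4, 6]_9; such a code would be impossible (violates the Singleton bound).


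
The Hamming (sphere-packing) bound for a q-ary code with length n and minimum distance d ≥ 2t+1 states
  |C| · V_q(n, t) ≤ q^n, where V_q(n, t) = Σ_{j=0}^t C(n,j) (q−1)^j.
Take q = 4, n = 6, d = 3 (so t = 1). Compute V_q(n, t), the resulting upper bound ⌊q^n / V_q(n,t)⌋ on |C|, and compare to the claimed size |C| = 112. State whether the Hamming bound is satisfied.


V_q(n, t) = 19, q^n = 4096, Hamming bound = 215, |C| = 112 ≤ bound (satisfied).

Step 1: Compute V_q(n, t) = Σ_{j=0}^1 C(n, j) (q−1)^j.
  j = 0: C(6,0)·(3)^0 = 1·1 = 1.
  j = 1: C(6,1)·(3)^1 = 6·3 = 18.
  V_q(n, t) = 1 + 18 = 19.
Step 2: q^n = 4^6 = 4096.
Step 3: Hamming bound ⌊q^n / V_q(n,t)⌋ = ⌊4096/19⌋ = 215.
Step 4: Compare |C| = 112 to 215: satisfied.
The claimed |C| lies below the Hamming bound.


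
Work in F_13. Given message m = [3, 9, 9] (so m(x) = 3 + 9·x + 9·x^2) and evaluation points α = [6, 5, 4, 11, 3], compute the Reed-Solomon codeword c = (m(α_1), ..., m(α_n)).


c = [4, 0, 1, 8, 7]

Message polynomial: m(x) = 3 + 9·x + 9·x^2 (mod 13).
For each evaluation point α_i, compute m(α_i) mod 13:
  α_1 = 6: Horner steps 9 → 11 → 4, so m(6) = 4.
  α_2 = 5: Horner steps 9 → 2 → 0, so m(5) = 0.
  α_3 = 4: Horner steps 9 → 6 → 1, so m(4) = 1.
  α_4 = 11: Horner steps 9 → 4 → 8, so m(11) = 8.
  α_5 = 3: Horner steps 9 → 10 → 7, so m(3) = 7.
Codeword c = [4, 0, 1, 8, 7] ∈ F_13^5.


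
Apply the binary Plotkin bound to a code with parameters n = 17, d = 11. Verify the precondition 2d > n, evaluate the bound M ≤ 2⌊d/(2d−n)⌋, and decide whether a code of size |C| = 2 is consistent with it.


Plotkin bound M ≤ 4; given |C| = 2 ≤ bound (satisfied).

Check applicability: 2d = 22, n = 17.
2d − n = 5 > 0, so Plotkin applies.
Compute d/(2d−n) = 11/5 ≈ 2.2000.
⌊d/(2d−n)⌋ = 2.
Plotkin bound: M ≤ 2·2 = 4.
Given |C| = 2, check: satisfied.
This |C| is below the Plotkin bound.


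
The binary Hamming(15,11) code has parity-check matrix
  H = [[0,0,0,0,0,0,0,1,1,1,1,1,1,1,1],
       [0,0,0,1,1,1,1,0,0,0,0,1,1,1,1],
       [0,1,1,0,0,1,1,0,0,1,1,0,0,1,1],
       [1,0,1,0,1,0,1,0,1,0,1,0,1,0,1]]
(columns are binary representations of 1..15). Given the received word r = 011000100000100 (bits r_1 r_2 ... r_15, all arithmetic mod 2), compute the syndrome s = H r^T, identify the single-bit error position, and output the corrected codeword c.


s = (1, 0, 1, 1)^T, error position = 11, corrected codeword c = 011000100010100

Compute s = H r^T mod 2 one row at a time:
  s_1 = 0 + 0 + 0 + 0 + 0 + 1 + 0 + 0 = 1 ≡ 1 (mod 2).
  s_2 = 0 + 0 + 0 + 1 + 0 + 1 + 0 + 0 = 2 ≡ 0 (mod 2).
  s_3 = 1 + 1 + 0 + 1 + 0 + 0 + 0 + 0 = 3 ≡ 1 (mod 2).
  s_4 = 0 + 1 + 0 + 1 + 0 + 0 + 1 + 0 = 3 ≡ 1 (mod 2).
s = (1, 0, 1, 1)^T — this equals column 11 of H (binary 1011), so error is at position 11.
Correct: flip bit 11 of r = 011000100000100 to get c = 011000100010100.


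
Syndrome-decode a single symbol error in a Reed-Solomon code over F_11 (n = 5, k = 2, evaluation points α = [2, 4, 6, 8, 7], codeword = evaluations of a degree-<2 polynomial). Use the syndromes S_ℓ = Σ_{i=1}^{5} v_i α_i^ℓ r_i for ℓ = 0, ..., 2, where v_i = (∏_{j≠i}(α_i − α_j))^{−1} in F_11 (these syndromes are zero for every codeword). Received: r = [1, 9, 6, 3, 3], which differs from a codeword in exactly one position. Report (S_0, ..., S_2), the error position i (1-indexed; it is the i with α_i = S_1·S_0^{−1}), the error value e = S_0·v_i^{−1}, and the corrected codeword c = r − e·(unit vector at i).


S = (10, 4, 6), error at position 5, error magnitude e = 4, c = [1, 9, 6, 3, 10].

Step 1: column multipliers v_i = (∏_{j≠i}(α_i − α_j))^{−1} mod 11.
  i = 1 (α = 2): (2−4)(2−6)(2−8)(2−7) = (−2)·(−4)·(−6)·(−5) = 240 ≡ 9, so v_1 = 9^{−1} = 5 (mod 11).
  i = 2 (α = 4): (4−2)(4−6)(4−8)(4−7) = 2·(−2)·(−4)·(−3) = −48 ≡ 7, so v_2 = 7^{−1} = 8 (mod 11).
  i = 3 (α = 6): (6−2)(6−4)(6−8)(6−7) = 4·2·(−2)·(−1) = 16 ≡ 5, so v_3 = 5^{−1} = 9 (mod 11).
  i = 4 (α = 8): (8−2)(8−4)(8−6)(8−7) = 6·4·2·1 = 48 ≡ 4, so v_4 = 4^{−1} = 3 (mod 11).
  i = 5 (α = 7): (7−2)(7−4)(7−6)(7−8) = 5·3·1·(−1) = −15 ≡ 7, so v_5 = 7^{−1} = 8 (mod 11).
  v = [5, 8, 9, 3, 8].
Step 2: syndromes of r = [1, 9, 6, 3, 3] (all sums mod 11).
  S_0 = Σ v_i r_i = 5·1 + 8·9 + 9·6 + 3·3 + 8·3 = 164 ≡ 10.
  S_1 = Σ v_i α_i r_i = 5·2·1 + 8·4·9 + 9·6·6 + 3·8·3 + 8·7·3 = 862 ≡ 4.
  α_i^2 mod 11 = [4, 5, 3, 9, 5].
  S_2 = Σ v_i α_i^2 r_i = 5·4·1 + 8·5·9 + 9·3·6 + 3·9·3 + 8·5·3 = 743 ≡ 6.
  S = (10, 4, 6) ≠ 0, so r is not a codeword (an error is present).
Step 3: locate the error. For a single error e at position i, S_ℓ = v_i·e·α_i^ℓ, so α_err = S_1/S_0.
  S_0^{−1} = 10^{−1} = 10 (mod 11), so α_err = 4·10 = 40 ≡ 7 = α_5. Error position i = 5.
  Consistency check: S_2/S_1 = 6·3 = 18 ≡ 7 = α_err ✓ (single-error assumption holds).
Step 4: error magnitude e = S_0/v_5 = S_0·∏_{j≠5}(α_5 − α_j) = 10·7 = 70 ≡ 4 (mod 11).
Step 5: correct position 5: c_5 = r_5 − e = 3 − 4 ≡ 10 (mod 11). Hence c = [1, 9, 6, 3, 10].
  Check: interpolating c through the α_i gives m(x) = 4 + 4·x (degree < 2) with m(α_i) = c_i for every i, so c is indeed a codeword.


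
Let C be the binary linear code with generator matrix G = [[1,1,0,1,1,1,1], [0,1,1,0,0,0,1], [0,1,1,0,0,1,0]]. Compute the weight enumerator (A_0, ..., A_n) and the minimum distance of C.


Weight distribution: A_0 = 1, A_2 = 1, A_3 = 2, A_4 = 1, A_5 = 2, A_6 = 1. Minimum distance d = 2.

Enumerate all 2^3 = 8 messages m ∈ F_2^3.
For each, compute codeword c = mG in F_2^7, then tally its weight.
  m = 000 → c = 0000000, weight = 0.
  m = 100 → c = 1101111, weight = 6.
  m = 010 → c = 0110001, weight = 3.
  m = 110 → c = 1011110, weight = 5.
  m = 001 → c = 0110010, weight = 3.
  m = 101 → c = 1011101, weight = 5.
  m = 011 → c = 0000011, weight = 2.
  m = 111 → c = 1101100, weight = 4.
Tally weights:
  weight 0: 1 codewords.
  weight 2: 1 codewords.
  weight 3: 2 codewords.
  weight 4: 1 codewords.
  weight 5: 2 codewords.
  weight 6: 1 codewords.
Minimum distance d = smallest w > 0 with A_w > 0 = 2.
Sanity: Σ A_w = 8 = 2^3 = 8 ✓.


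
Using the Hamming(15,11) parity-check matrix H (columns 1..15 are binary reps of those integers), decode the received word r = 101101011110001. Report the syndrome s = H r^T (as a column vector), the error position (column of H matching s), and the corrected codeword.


s = (1, 1, 1, 1)^T, error position = 15, corrected codeword c = 101101011110000

Compute s = H r^T mod 2 one row at a time:
  s_1 = 1 + 1 + 1 + 1 + 0 + 0 + 0 + 1 = 5 ≡ 1 (mod 2).
  s_2 = 1 + 0 + 1 + 0 + 0 + 0 + 0 + 1 = 3 ≡ 1 (mod 2).
  s_3 = 0 + 1 + 1 + 0 + 1 + 1 + 0 + 1 = 5 ≡ 1 (mod 2).
  s_4 = 1 + 1 + 0 + 0 + 1 + 1 + 0 + 1 = 5 ≡ 1 (mod 2).
s = (1, 1, 1, 1)^T — this equals column 15 of H (binary 1111), so error is at position 15.
Correct: flip bit 15 of r = 101101011110001 to get c = 101101011110000.


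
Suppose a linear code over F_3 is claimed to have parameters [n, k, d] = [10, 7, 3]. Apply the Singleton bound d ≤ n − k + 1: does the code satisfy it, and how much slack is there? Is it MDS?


Singleton RHS = n − k + 1 = 4, slack = 1, bound satisfied, not MDS.

Singleton bound: d ≤ n − k + 1.
Here n = 10, k = 7, so n − k + 1 = 4.
Given d = 3, check d ≤ 4: YES.
Slack = (n − k + 1) − d = 1.
The code is NOT MDS (slack = 1 > 0).
Description: the claimed parameters are [10, 7, 3]_3; such a code would be non-MDS.


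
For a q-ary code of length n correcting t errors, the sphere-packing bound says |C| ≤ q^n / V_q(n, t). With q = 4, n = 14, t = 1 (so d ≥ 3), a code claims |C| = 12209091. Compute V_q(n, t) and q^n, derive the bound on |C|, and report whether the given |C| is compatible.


V_q(n, t) = 43, q^n = 268435456, Hamming bound = 6242685, |C| = 12209091 > bound (violated).

Step 1: Compute V_q(n, t) = Σ_{j=0}^1 C(n, j) (q−1)^j.
  j = 0: C(14,0)·(3)^0 = 1·1 = 1.
  j = 1: C(14,1)·(3)^1 = 14·3 = 42.
  V_q(n, t) = 1 + 42 = 43.
Step 2: q^n = 4^14 = 268435456.
Step 3: Hamming bound ⌊q^n / V_q(n,t)⌋ = ⌊268435456/43⌋ = 6242685.
Step 4: Compare |C| = 12209091 to 6242685: violated.
The claimed |C| lies above the Hamming bound, so no 4-ary code of length 14 with d ≥ 3 can have 12209091 codewords.


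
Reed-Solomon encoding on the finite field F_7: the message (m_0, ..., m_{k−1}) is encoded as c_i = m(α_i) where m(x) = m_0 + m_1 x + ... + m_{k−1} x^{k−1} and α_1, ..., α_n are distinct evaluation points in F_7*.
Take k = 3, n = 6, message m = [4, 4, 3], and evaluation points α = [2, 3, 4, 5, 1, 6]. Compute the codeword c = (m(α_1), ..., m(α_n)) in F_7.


c = [3, 1, 5, 1, 4, 3]

Message polynomial: m(x) = 4 + 4·x + 3·x^2 (mod 7).
For each evaluation point α_i, compute m(α_i) mod 7:
  α_1 = 2: Horner steps 3 → 3 → 3, so m(2) = 3.
  α_2 = 3: Horner steps 3 → 6 → 1, so m(3) = 1.
  α_3 = 4: Horner steps 3 → 2 → 5, so m(4) = 5.
  α_4 = 5: Horner steps 3 → 5 → 1, so m(5) = 1.
  α_5 = 1: Horner steps 3 → 0 → 4, so m(1) = 4.
  α_6 = 6: Horner steps 3 → 1 → 3, so m(6) = 3.
Codeword c = [3, 1, 5, 1, 4, 3] ∈ F_7^6.


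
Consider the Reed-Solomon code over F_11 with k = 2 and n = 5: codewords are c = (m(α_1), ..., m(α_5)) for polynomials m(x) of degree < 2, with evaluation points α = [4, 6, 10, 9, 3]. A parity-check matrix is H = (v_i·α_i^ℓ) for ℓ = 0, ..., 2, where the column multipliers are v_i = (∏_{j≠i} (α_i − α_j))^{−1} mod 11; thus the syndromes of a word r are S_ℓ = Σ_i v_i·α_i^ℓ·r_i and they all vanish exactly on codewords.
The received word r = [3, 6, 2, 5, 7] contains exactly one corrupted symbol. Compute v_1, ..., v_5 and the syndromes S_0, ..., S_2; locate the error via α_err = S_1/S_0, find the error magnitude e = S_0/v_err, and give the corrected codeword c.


S = (4, 7, 4), error at position 3, error magnitude e = 1, c = [3, 6, 1, 5, 7].

Step 1: column multipliers v_i = (∏_{j≠i}(α_i − α_j))^{−1} mod 11.
  i = 1 (α = 4): (4−6)(4−10)(4−9)(4−3) = (−2)·(−6)·(−5)·1 = −60 ≡ 6, so v_1 = 6^{−1} = 2 (mod 11).
  i = 2 (α = 6): (6−4)(6−10)(6−9)(6−3) = 2·(−4)·(−3)·3 = 72 ≡ 6, so v_2 = 6^{−1} = 2 (mod 11).
  i = 3 (α = 10): (10−4)(10−6)(10−9)(10−3) = 6·4·1·7 = 168 ≡ 3, so v_3 = 3^{−1} = 4 (mod 11).
  i = 4 (α = 9): (9−4)(9−6)(9−10)(9−3) = 5·3·(−1)·6 = −90 ≡ 9, so v_4 = 9^{−1} = 5 (mod 11).
  i = 5 (α = 3): (3−4)(3−6)(3−10)(3−9) = (−1)·(−3)·(−7)·(−6) = 126 ≡ 5, so v_5 = 5^{−1} = 9 (mod 11).
  v = [2, 2, 4, 5, 9].
Step 2: syndromes of r = [3, 6, 2, 5, 7] (all sums mod 11).
  S_0 = Σ v_i r_i = 2·3 + 2·6 + 4·2 + 5·5 + 9·7 = 114 ≡ 4.
  S_1 = Σ v_i α_i r_i = 2·4·3 + 2·6·6 + 4·10·2 + 5·9·5 + 9·3·7 = 590 ≡ 7.
  α_i^2 mod 11 = [5, 3, 1, 4, 9].
  S_2 = Σ v_i α_i^2 r_i = 2·5·3 + 2·3·6 + 4·1·2 + 5·4·5 + 9·9·7 = 741 ≡ 4.
  S = (4, 7, 4) ≠ 0, so r is not a codeword (an error is present).
Step 3: locate the error. For a single error e at position i, S_ℓ = v_i·e·α_i^ℓ, so α_err = S_1/S_0.
  S_0^{−1} = 4^{−1} = 3 (mod 11), so α_err = 7·3 = 21 ≡ 10 = α_3. Error position i = 3.
  Consistency check: S_2/S_1 = 4·8 = 32 ≡ 10 = α_err ✓ (single-error assumption holds).
Step 4: error magnitude e = S_0/v_3 = S_0·∏_{j≠3}(α_3 − α_j) = 4·3 = 12 ≡ 1 (mod 11).
Step 5: correct position 3: c_3 = r_3 − e = 2 − 1 ≡ 1 (mod 11). Hence c = [3, 6, 1, 5, 7].
  Check: interpolating c through the α_i gives m(x) = 8 + 7·x (degree < 2) with m(α_i) = c_i for every i, so c is indeed a codeword.


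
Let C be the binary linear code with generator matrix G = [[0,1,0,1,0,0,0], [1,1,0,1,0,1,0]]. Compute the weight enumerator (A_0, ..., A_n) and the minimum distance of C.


Weight distribution: A_0 = 1, A_2 = 2, A_4 = 1. Minimum distance d = 2.

Enumerate all 2^2 = 4 messages m ∈ F_2^2.
For each, compute codeword c = mG in F_2^7, then tally its weight.
  m = 00 → c = 0000000, weight = 0.
  m = 10 → c = 0101000, weight = 2.
  m = 01 → c = 1101010, weight = 4.
  m = 11 → c = 1000010, weight = 2.
Tally weights:
  weight 0: 1 codewords.
  weight 2: 2 codewords.
  weight 4: 1 codewords.
Minimum distance d = smallest w > 0 with A_w > 0 = 2.
Sanity: Σ A_w = 4 = 2^2 = 4 ✓.


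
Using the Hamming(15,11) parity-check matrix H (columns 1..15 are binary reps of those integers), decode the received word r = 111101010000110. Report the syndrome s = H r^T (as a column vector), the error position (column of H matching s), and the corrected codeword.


s = (1, 0, 0, 1)^T, error position = 9, corrected codeword c = 111101011000110

Compute s = H r^T mod 2 one row at a time:
  s_1 = 1 + 0 + 0 + 0 + 0 + 1 + 1 + 0 = 3 ≡ 1 (mod 2).
  s_2 = 1 + 0 + 1 + 0 + 0 + 1 + 1 + 0 = 4 ≡ 0 (mod 2).
  s_3 = 1 + 1 + 1 + 0 + 0 + 0 + 1 + 0 = 4 ≡ 0 (mod 2).
  s_4 = 1 + 1 + 0 + 0 + 0 + 0 + 1 + 0 = 3 ≡ 1 (mod 2).
s = (1, 0, 0, 1)^T — this equals column 9 of H (binary 1001), so error is at position 9.
Correct: flip bit 9 of r = 111101010000110 to get c = 111101011000110.


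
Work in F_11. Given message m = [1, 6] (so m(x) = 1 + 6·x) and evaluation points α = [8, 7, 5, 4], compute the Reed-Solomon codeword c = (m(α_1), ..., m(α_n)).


c = [5, 10, 9, 3]

Message polynomial: m(x) = 1 + 6·x (mod 11).
For each evaluation point α_i, compute m(α_i) mod 11:
  α_1 = 8: Horner steps 6 → 5, so m(8) = 5.
  α_2 = 7: Horner steps 6 → 10, so m(7) = 10.
  α_3 = 5: Horner steps 6 → 9, so m(5) = 9.
  α_4 = 4: Horner steps 6 → 3, so m(4) = 3.
Codeword c = [5, 10, 9, 3] ∈ F_11^4.


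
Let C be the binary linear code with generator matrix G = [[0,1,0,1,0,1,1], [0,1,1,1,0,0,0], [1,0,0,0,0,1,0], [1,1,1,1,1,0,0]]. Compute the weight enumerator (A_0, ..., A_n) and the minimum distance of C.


Weight distribution: A_0 = 1, A_2 = 3, A_3 = 4, A_4 = 3, A_5 = 4, A_6 = 1. Minimum distance d = 2.

Enumerate all 2^4 = 16 messages m ∈ F_2^4.
For each, compute codeword c = mG in F_2^7, then tally its weight.
  m = 0000 → c = 0000000, weight = 0.
  m = 1000 → c = 0101011, weight = 4.
  m = 0100 → c = 0111000, weight = 3.
  m = 1100 → c = 0010011, weight = 3.
  m = 0010 → c = 1000010, weight = 2.
  m = 1010 → c = 1101001, weight = 4.
  m = 0110 → c = 1111010, weight = 5.
  m = 1110 → c = 1010001, weight = 3.
  m = 0001 → c = 1111100, weight = 5.
  m = 1001 → c = 1010111, weight = 5.
  m = 0101 → c = 1000100, weight = 2.
  m = 1101 → c = 1101111, weight = 6.
  m = 0011 → c = 0111110, weight = 5.
  m = 1011 → c = 0010101, weight = 3.
  m = 0111 → c = 0000110, weight = 2.
  m = 1111 → c = 0101101, weight = 4.
Tally weights:
  weight 0: 1 codewords.
  weight 2: 3 codewords.
  weight 3: 4 codewords.
  weight 4: 3 codewords.
  weight 5: 4 codewords.
  weight 6: 1 codewords.
Minimum distance d = smallest w > 0 with A_w > 0 = 2.
Sanity: Σ A_w = 16 = 2^4 = 16 ✓.


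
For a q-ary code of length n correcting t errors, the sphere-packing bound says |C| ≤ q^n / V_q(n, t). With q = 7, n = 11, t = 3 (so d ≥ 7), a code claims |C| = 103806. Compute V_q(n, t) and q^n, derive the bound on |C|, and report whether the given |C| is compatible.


V_q(n, t) = 37687, q^n = 1977326743, Hamming bound = 52467, |C| = 103806 > bound (violated).

Step 1: Compute V_q(n, t) = Σ_{j=0}^3 C(n, j) (q−1)^j.
  j = 0: C(11,0)·(6)^0 = 1·1 = 1.
  j = 1: C(11,1)·(6)^1 = 11·6 = 66.
  j = 2: C(11,2)·(6)^2 = 55·36 = 1980.
  j = 3: C(11,3)·(6)^3 = 165·216 = 35640.
  V_q(n, t) = 1 + 66 + 1980 + 35640 = 37687.
Step 2: q^n = 7^11 = 1977326743.
Step 3: Hamming bound ⌊q^n / V_q(n,t)⌋ = ⌊1977326743/37687⌋ = 52467.
Step 4: Compare |C| = 103806 to 52467: violated.
The claimed |C| lies above the Hamming bound, so no 7-ary code of length 11 with d ≥ 7 can have 103806 codewords.


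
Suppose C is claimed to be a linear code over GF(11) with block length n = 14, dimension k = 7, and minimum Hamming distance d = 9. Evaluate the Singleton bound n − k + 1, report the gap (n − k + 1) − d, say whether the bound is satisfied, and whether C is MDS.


Singleton RHS = n − k + 1 = 8, slack = -1, bound violated (no such code; not MDS).

Singleton bound: d ≤ n − k + 1.
Here n = 14, k = 7, so n − k + 1 = 8.
Given d = 9, check d ≤ 8: NO.
Slack = (n − k + 1) − d = -1.
The slack is negative: d = 9 exceeds n − k + 1 = 8 by 1, so the Singleton bound is violated and no linear [14, 7, 9]_11 code can exist. In particular it is not MDS (MDS requires d = n − k + 1 exactly).
Description: the claimed parameters are [14, 7, 9]_11; such a code would be impossible (violates the Singleton bound).


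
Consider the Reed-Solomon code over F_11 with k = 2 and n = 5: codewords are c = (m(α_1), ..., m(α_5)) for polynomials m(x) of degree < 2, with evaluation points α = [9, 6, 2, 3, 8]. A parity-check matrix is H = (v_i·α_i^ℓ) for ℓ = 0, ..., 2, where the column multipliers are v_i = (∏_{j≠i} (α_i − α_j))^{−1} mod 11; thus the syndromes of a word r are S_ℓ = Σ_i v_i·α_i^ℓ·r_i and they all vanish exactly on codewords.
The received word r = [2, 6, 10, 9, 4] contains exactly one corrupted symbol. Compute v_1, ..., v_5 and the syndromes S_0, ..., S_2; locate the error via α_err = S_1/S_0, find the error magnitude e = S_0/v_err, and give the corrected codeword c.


S = (2, 7, 8), error at position 1, error magnitude e = 10, c = [3, 6, 10, 9, 4].

Step 1: column multipliers v_i = (∏_{j≠i}(α_i − α_j))^{−1} mod 11.
  i = 1 (α = 9): (9−6)(9−2)(9−3)(9−8) = 3·7·6·1 = 126 ≡ 5, so v_1 = 5^{−1} = 9 (mod 11).
  i = 2 (α = 6): (6−9)(6−2)(6−3)(6−8) = (−3)·4·3·(−2) = 72 ≡ 6, so v_2 = 6^{−1} = 2 (mod 11).
  i = 3 (α = 2): (2−9)(2−6)(2−3)(2−8) = (−7)·(−4)·(−1)·(−6) = 168 ≡ 3, so v_3 = 3^{−1} = 4 (mod 11).
  i = 4 (α = 3): (3−9)(3−6)(3−2)(3−8) = (−6)·(−3)·1·(−5) = −90 ≡ 9, so v_4 = 9^{−1} = 5 (mod 11).
  i = 5 (α = 8): (8−9)(8−6)(8−2)(8−3) = (−1)·2·6·5 = −60 ≡ 6, so v_5 = 6^{−1} = 2 (mod 11).
  v = [9, 2, 4, 5, 2].
Step 2: syndromes of r = [2, 6, 10, 9, 4] (all sums mod 11).
  S_0 = Σ v_i r_i = 9·2 + 2·6 + 4·10 + 5·9 + 2·4 = 123 ≡ 2.
  S_1 = Σ v_i α_i r_i = 9·9·2 + 2·6·6 + 4·2·10 + 5·3·9 + 2·8·4 = 513 ≡ 7.
  α_i^2 mod 11 = [4, 3, 4, 9, 9].
  S_2 = Σ v_i α_i^2 r_i = 9·4·2 + 2·3·6 + 4·4·10 + 5·9·9 + 2·9·4 = 745 ≡ 8.
  S = (2, 7, 8) ≠ 0, so r is not a codeword (an error is present).
Step 3: locate the error. For a single error e at position i, S_ℓ = v_i·e·α_i^ℓ, so α_err = S_1/S_0.
  S_0^{−1} = 2^{−1} = 6 (mod 11), so α_err = 7·6 = 42 ≡ 9 = α_1. Error position i = 1.
  Consistency check: S_2/S_1 = 8·8 = 64 ≡ 9 = α_err ✓ (single-error assumption holds).
Step 4: error magnitude e = S_0/v_1 = S_0·∏_{j≠1}(α_1 − α_j) = 2·5 = 10 ≡ 10 (mod 11).
Step 5: correct position 1: c_1 = r_1 − e = 2 − 10 ≡ 3 (mod 11). Hence c = [3, 6, 10, 9, 4].
  Check: interpolating c through the α_i gives m(x) = 1 + 10·x (degree < 2) with m(α_i) = c_i for every i, so c is indeed a codeword.


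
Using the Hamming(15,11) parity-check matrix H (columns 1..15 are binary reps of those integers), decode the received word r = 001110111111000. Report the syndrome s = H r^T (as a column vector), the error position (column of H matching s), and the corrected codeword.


s = (1, 0, 0, 1)^T, error position = 9, corrected codeword c = 001110110111000

Compute s = H r^T mod 2 one row at a time:
  s_1 = 1 + 1 + 1 + 1 + 1 + 0 + 0 + 0 = 5 ≡ 1 (mod 2).
  s_2 = 1 + 1 + 0 + 1 + 1 + 0 + 0 + 0 = 4 ≡ 0 (mod 2).
  s_3 = 0 + 1 + 0 + 1 + 1 + 1 + 0 + 0 = 4 ≡ 0 (mod 2).
  s_4 = 0 + 1 + 1 + 1 + 1 + 1 + 0 + 0 = 5 ≡ 1 (mod 2).
s = (1, 0, 0, 1)^T — this equals column 9 of H (binary 1001), so error is at position 9.
Correct: flip bit 9 of r = 001110111111000 to get c = 001110110111000.


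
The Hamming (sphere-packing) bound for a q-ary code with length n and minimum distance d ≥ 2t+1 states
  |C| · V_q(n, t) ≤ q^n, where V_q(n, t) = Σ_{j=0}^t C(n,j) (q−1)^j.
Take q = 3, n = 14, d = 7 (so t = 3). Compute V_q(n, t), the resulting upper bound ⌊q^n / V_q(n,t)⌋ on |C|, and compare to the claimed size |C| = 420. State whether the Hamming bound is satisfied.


V_q(n, t) = 3305, q^n = 4782969, Hamming bound = 1447, |C| = 420 ≤ bound (satisfied).

Step 1: Compute V_q(n, t) = Σ_{j=0}^3 C(n, j) (q−1)^j.
  j = 0: C(14,0)·(2)^0 = 1·1 = 1.
  j = 1: C(14,1)·(2)^1 = 14·2 = 28.
  j = 2: C(14,2)·(2)^2 = 91·4 = 364.
  j = 3: C(14,3)·(2)^3 = 364·8 = 2912.
  V_q(n, t) = 1 + 28 + 364 + 2912 = 3305.
Step 2: q^n = 3^14 = 4782969.
Step 3: Hamming bound ⌊q^n / V_q(n,t)⌋ = ⌊4782969/3305⌋ = 1447.
Step 4: Compare |C| = 420 to 1447: satisfied.
The claimed |C| lies below the Hamming bound.


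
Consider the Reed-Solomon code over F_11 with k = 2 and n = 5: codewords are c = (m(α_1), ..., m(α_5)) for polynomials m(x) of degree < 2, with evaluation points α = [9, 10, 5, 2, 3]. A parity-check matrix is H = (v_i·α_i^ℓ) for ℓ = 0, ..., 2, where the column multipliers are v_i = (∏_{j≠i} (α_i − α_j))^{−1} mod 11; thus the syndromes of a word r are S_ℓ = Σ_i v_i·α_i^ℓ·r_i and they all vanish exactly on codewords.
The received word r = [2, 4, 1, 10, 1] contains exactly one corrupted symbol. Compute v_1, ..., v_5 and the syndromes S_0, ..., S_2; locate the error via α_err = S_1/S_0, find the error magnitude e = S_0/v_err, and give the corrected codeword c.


S = (4, 9, 1), error at position 3, error magnitude e = 7, c = [2, 4, 5, 10, 1].

Step 1: column multipliers v_i = (∏_{j≠i}(α_i − α_j))^{−1} mod 11.
  i = 1 (α = 9): (9−10)(9−5)(9−2)(9−3) = (−1)·4·7·6 = −168 ≡ 8, so v_1 = 8^{−1} = 7 (mod 11).
  i = 2 (α = 10): (10−9)(10−5)(10−2)(10−3) = 1·5·8·7 = 280 ≡ 5, so v_2 = 5^{−1} = 9 (mod 11).
  i = 3 (α = 5): (5−9)(5−10)(5−2)(5−3) = (−4)·(−5)·3·2 = 120 ≡ 10, so v_3 = 10^{−1} = 10 (mod 11).
  i = 4 (α = 2): (2−9)(2−10)(2−5)(2−3) = (−7)·(−8)·(−3)·(−1) = 168 ≡ 3, so v_4 = 3^{−1} = 4 (mod 11).
  i = 5 (α = 3): (3−9)(3−10)(3−5)(3−2) = (−6)·(−7)·(−2)·1 = −84 ≡ 4, so v_5 = 4^{−1} = 3 (mod 11).
  v = [7, 9, 10, 4, 3].
Step 2: syndromes of r = [2, 4, 1, 10, 1] (all sums mod 11).
  S_0 = Σ v_i r_i = 7·2 + 9·4 + 10·1 + 4·10 + 3·1 = 103 ≡ 4.
  S_1 = Σ v_i α_i r_i = 7·9·2 + 9·10·4 + 10·5·1 + 4·2·10 + 3·3·1 = 625 ≡ 9.
  α_i^2 mod 11 = [4, 1, 3, 4, 9].
  S_2 = Σ v_i α_i^2 r_i = 7·4·2 + 9·1·4 + 10·3·1 + 4·4·10 + 3·9·1 = 309 ≡ 1.
  S = (4, 9, 1) ≠ 0, so r is not a codeword (an error is present).
Step 3: locate the error. For a single error e at position i, S_ℓ = v_i·e·α_i^ℓ, so α_err = S_1/S_0.
  S_0^{−1} = 4^{−1} = 3 (mod 11), so α_err = 9·3 = 27 ≡ 5 = α_3. Error position i = 3.
  Consistency check: S_2/S_1 = 1·5 = 5 ≡ 5 = α_err ✓ (single-error assumption holds).
Step 4: error magnitude e = S_0/v_3 = S_0·∏_{j≠3}(α_3 − α_j) = 4·10 = 40 ≡ 7 (mod 11).
Step 5: correct position 3: c_3 = r_3 − e = 1 − 7 ≡ 5 (mod 11). Hence c = [2, 4, 5, 10, 1].
  Check: interpolating c through the α_i gives m(x) = 6 + 2·x (degree < 2) with m(α_i) = c_i for every i, so c is indeed a codeword.


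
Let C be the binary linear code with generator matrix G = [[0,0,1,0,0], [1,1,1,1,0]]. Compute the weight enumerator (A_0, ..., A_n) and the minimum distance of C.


Weight distribution: A_0 = 1, A_1 = 1, A_3 = 1, A_4 = 1. Minimum distance d = 1.

Enumerate all 2^2 = 4 messages m ∈ F_2^2.
For each, compute codeword c = mG in F_2^5, then tally its weight.
  m = 00 → c = 00000, weight = 0.
  m = 10 → c = 00100, weight = 1.
  m = 01 → c = 11110, weight = 4.
  m = 11 → c = 11010, weight = 3.
Tally weights:
  weight 0: 1 codewords.
  weight 1: 1 codewords.
  weight 3: 1 codewords.
  weight 4: 1 codewords.
Minimum distance d = smallest w > 0 with A_w > 0 = 1.
Sanity: Σ A_w = 4 = 2^2 = 4 ✓.


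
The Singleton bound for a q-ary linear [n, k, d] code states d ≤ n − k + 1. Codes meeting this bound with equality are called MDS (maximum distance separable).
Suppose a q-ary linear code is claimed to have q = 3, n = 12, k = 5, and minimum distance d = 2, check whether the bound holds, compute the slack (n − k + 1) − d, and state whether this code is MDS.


Singleton RHS = n − k + 1 = 8, slack = 6, bound satisfied, not MDS.

Singleton bound: d ≤ n − k + 1.
Here n = 12, k = 5, so n − k + 1 = 8.
Given d = 2, check d ≤ 8: YES.
Slack = (n − k + 1) − d = 6.
The code is NOT MDS (slack = 6 > 0).
Description: the claimed parameters are [12, 5, 2]_3; such a code would be non-MDS.


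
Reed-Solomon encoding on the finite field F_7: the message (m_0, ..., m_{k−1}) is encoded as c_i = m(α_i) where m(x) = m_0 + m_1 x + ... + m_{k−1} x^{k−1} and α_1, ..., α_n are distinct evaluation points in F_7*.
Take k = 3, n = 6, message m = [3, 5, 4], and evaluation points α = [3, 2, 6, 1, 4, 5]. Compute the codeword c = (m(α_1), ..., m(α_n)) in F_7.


c = [5, 1, 2, 5, 3, 2]

Message polynomial: m(x) = 3 + 5·x + 4·x^2 (mod 7).
For each evaluation point α_i, compute m(α_i) mod 7:
  α_1 = 3: Horner steps 4 → 3 → 5, so m(3) = 5.
  α_2 = 2: Horner steps 4 → 6 → 1, so m(2) = 1.
  α_3 = 6: Horner steps 4 → 1 → 2, so m(6) = 2.
  α_4 = 1: Horner steps 4 → 2 → 5, so m(1) = 5.
  α_5 = 4: Horner steps 4 → 0 → 3, so m(4) = 3.
  α_6 = 5: Horner steps 4 → 4 → 2, so m(5) = 2.
Codeword c = [5, 1, 2, 5, 3, 2] ∈ F_7^6.


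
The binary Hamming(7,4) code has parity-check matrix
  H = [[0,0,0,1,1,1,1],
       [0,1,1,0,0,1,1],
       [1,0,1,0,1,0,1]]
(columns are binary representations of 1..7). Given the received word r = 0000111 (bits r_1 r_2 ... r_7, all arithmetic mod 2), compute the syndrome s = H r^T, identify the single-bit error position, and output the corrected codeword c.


s = (1, 0, 0)^T, error position = 4, corrected codeword c = 0001111

Compute s = H r^T mod 2 one row at a time:
  s_1 = 0 + 1 + 1 + 1 = 3 ≡ 1 (mod 2).
  s_2 = 0 + 0 + 1 + 1 = 2 ≡ 0 (mod 2).
  s_3 = 0 + 0 + 1 + 1 = 2 ≡ 0 (mod 2).
s = (1, 0, 0)^T — this equals column 4 of H (binary 100), so error is at position 4.
Correct: flip bit 4 of r = 0000111 to get c = 0001111.


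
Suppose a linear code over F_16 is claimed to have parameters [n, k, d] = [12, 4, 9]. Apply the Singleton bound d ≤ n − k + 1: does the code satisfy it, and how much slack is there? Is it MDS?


Singleton RHS = n − k + 1 = 9, slack = 0, bound satisfied, MDS.

Singleton bound: d ≤ n − k + 1.
Here n = 12, k = 4, so n − k + 1 = 9.
Given d = 9, check d ≤ 9: YES.
Slack = (n − k + 1) − d = 0.
The code is MDS (slack = 0).
Description: the claimed parameters are [12, 4, 9]_16; such a code would be MDS (meets Singleton bound).


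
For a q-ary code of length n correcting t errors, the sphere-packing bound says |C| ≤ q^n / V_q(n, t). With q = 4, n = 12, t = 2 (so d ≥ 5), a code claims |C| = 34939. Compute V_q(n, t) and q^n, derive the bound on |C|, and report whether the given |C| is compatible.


V_q(n, t) = 631, q^n = 16777216, Hamming bound = 26588, |C| = 34939 > bound (violated).

Step 1: Compute V_q(n, t) = Σ_{j=0}^2 C(n, j) (q−1)^j.
  j = 0: C(12,0)·(3)^0 = 1·1 = 1.
  j = 1: C(12,1)·(3)^1 = 12·3 = 36.
  j = 2: C(12,2)·(3)^2 = 66·9 = 594.
  V_q(n, t) = 1 + 36 + 594 = 631.
Step 2: q^n = 4^12 = 16777216.
Step 3: Hamming bound ⌊q^n / V_q(n,t)⌋ = ⌊16777216/631⌋ = 26588.
Step 4: Compare |C| = 34939 to 26588: violated.
The claimed |C| lies above the Hamming bound, so no 4-ary code of length 12 with d ≥ 5 can have 34939 codewords.


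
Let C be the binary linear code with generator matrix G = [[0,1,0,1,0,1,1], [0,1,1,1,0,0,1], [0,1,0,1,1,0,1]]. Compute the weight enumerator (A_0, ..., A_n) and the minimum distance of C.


Weight distribution: A_0 = 1, A_2 = 3, A_4 = 3, A_6 = 1. Minimum distance d = 2.

Enumerate all 2^3 = 8 messages m ∈ F_2^3.
For each, compute codeword c = mG in F_2^7, then tally its weight.
  m = 000 → c = 0000000, weight = 0.
  m = 100 → c = 0101011, weight = 4.
  m = 010 → c = 0111001, weight = 4.
  m = 110 → c = 0010010, weight = 2.
  m = 001 → c = 0101101, weight = 4.
  m = 101 → c = 0000110, weight = 2.
  m = 011 → c = 0010100, weight = 2.
  m = 111 → c = 0111111, weight = 6.
Tally weights:
  weight 0: 1 codewords.
  weight 2: 3 codewords.
  weight 4: 3 codewords.
  weight 6: 1 codewords.
Minimum distance d = smallest w > 0 with A_w > 0 = 2.
Sanity: Σ A_w = 8 = 2^3 = 8 ✓.


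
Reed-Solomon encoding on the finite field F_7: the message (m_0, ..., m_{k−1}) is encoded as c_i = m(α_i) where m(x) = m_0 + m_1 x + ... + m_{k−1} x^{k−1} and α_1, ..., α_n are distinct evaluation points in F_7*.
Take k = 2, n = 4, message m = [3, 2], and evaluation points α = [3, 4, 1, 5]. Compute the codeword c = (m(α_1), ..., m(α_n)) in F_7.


c = [2, 4, 5, 6]

Message polynomial: m(x) = 3 + 2·x (mod 7).
For each evaluation point α_i, compute m(α_i) mod 7:
  α_1 = 3: Horner steps 2 → 2, so m(3) = 2.
  α_2 = 4: Horner steps 2 → 4, so m(4) = 4.
  α_3 = 1: Horner steps 2 → 5, so m(1) = 5.
  α_4 = 5: Horner steps 2 → 6, so m(5) = 6.
Codeword c = [2, 4, 5, 6] ∈ F_7^4.


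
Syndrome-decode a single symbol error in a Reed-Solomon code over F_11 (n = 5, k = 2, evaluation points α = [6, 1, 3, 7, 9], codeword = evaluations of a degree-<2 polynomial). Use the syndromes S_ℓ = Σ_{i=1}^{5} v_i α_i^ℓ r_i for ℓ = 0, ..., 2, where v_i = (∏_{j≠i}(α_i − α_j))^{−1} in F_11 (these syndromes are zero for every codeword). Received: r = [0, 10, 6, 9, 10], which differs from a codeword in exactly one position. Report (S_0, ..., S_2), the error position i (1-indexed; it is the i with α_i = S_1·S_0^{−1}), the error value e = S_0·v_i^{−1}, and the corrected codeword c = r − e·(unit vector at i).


S = (8, 6, 10), error at position 5, error magnitude e = 5, c = [0, 10, 6, 9, 5].

Step 1: column multipliers v_i = (∏_{j≠i}(α_i − α_j))^{−1} mod 11.
  i = 1 (α = 6): (6−1)(6−3)(6−7)(6−9) = 5·3·(−1)·(−3) = 45 ≡ 1, so v_1 = 1^{−1} = 1 (mod 11).
  i = 2 (α = 1): (1−6)(1−3)(1−7)(1−9) = (−5)·(−2)·(−6)·(−8) = 480 ≡ 7, so v_2 = 7^{−1} = 8 (mod 11).
  i = 3 (α = 3): (3−6)(3−1)(3−7)(3−9) = (−3)·2·(−4)·(−6) = −144 ≡ 10, so v_3 = 10^{−1} = 10 (mod 11).
  i = 4 (α = 7): (7−6)(7−1)(7−3)(7−9) = 1·6·4·(−2) = −48 ≡ 7, so v_4 = 7^{−1} = 8 (mod 11).
  i = 5 (α = 9): (9−6)(9−1)(9−3)(9−7) = 3·8·6·2 = 288 ≡ 2, so v_5 = 2^{−1} = 6 (mod 11).
  v = [1, 8, 10, 8, 6].
Step 2: syndromes of r = [0, 10, 6, 9, 10] (all sums mod 11).
  S_0 = Σ v_i r_i = 1·0 + 8·10 + 10·6 + 8·9 + 6·10 = 272 ≡ 8.
  S_1 = Σ v_i α_i r_i = 1·6·0 + 8·1·10 + 10·3·6 + 8·7·9 + 6·9·10 = 1304 ≡ 6.
  α_i^2 mod 11 = [3, 1, 9, 5, 4].
  S_2 = Σ v_i α_i^2 r_i = 1·3·0 + 8·1·10 + 10·9·6 + 8·5·9 + 6·4·10 = 1220 ≡ 10.
  S = (8, 6, 10) ≠ 0, so r is not a codeword (an error is present).
Step 3: locate the error. For a single error e at position i, S_ℓ = v_i·e·α_i^ℓ, so α_err = S_1/S_0.
  S_0^{−1} = 8^{−1} = 7 (mod 11), so α_err = 6·7 = 42 ≡ 9 = α_5. Error position i = 5.
  Consistency check: S_2/S_1 = 10·2 = 20 ≡ 9 = α_err ✓ (single-error assumption holds).
Step 4: error magnitude e = S_0/v_5 = S_0·∏_{j≠5}(α_5 − α_j) = 8·2 = 16 ≡ 5 (mod 11).
Step 5: correct position 5: c_5 = r_5 − e = 10 − 5 ≡ 5 (mod 11). Hence c = [0, 10, 6, 9, 5].
  Check: interpolating c through the α_i gives m(x) = 1 + 9·x (degree < 2) with m(α_i) = c_i for every i, so c is indeed a codeword.


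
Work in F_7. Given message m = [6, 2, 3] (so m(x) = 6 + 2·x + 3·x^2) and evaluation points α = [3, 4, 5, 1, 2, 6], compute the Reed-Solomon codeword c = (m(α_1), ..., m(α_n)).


c = [4, 6, 0, 4, 1, 0]

Message polynomial: m(x) = 6 + 2·x + 3·x^2 (mod 7).
For each evaluation point α_i, compute m(α_i) mod 7:
  α_1 = 3: Horner steps 3 → 4 → 4, so m(3) = 4.
  α_2 = 4: Horner steps 3 → 0 → 6, so m(4) = 6.
  α_3 = 5: Horner steps 3 → 3 → 0, so m(5) = 0.
  α_4 = 1: Horner steps 3 → 5 → 4, so m(1) = 4.
  α_5 = 2: Horner steps 3 → 1 → 1, so m(2) = 1.
  α_6 = 6: Horner steps 3 → 6 → 0, so m(6) = 0.
Codeword c = [4, 6, 0, 4, 1, 0] ∈ F_7^6.


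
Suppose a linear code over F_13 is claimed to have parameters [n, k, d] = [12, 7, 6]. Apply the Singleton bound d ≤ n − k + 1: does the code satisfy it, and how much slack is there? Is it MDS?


Singleton RHS = n − k + 1 = 6, slack = 0, bound satisfied, MDS.

Singleton bound: d ≤ n − k + 1.
Here n = 12, k = 7, so n − k + 1 = 6.
Given d = 6, check d ≤ 6: YES.
Slack = (n − k + 1) − d = 0.
The code is MDS (slack = 0).
Description: the claimed parameters are [12, 7, 6]_13; such a code would be MDS (meets Singleton bound).
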